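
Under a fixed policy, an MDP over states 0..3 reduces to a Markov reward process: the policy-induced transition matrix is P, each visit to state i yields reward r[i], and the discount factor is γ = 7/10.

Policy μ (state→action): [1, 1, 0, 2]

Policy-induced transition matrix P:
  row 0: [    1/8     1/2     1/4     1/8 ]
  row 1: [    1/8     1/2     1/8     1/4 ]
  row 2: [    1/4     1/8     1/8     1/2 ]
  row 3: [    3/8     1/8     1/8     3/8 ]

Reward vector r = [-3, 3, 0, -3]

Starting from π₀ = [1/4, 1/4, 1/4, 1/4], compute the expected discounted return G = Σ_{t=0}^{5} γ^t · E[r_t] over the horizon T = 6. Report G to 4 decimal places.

G = -1.9219

t=0: π = [0.2500, 0.2500, 0.2500, 0.2500], E[r] = -0.7500, γ^t·E[r] = -0.750000, running G = -0.750000
t=1: π = [0.2188, 0.3125, 0.1563, 0.3125], E[r] = -0.6563, γ^t·E[r] = -0.459375, running G = -1.209375
t=2: π = [0.2227, 0.3242, 0.1523, 0.3008], E[r] = -0.5977, γ^t·E[r] = -0.292852, running G = -1.502227
t=3: π = [0.2192, 0.3301, 0.1528, 0.2979], E[r] = -0.5610, γ^t·E[r] = -0.192435, running G = -1.694662
t=4: π = [0.2186, 0.3310, 0.1524, 0.2980], E[r] = -0.5568, γ^t·E[r] = -0.133693, running G = -1.828355
t=5: π = [0.2186, 0.3311, 0.1523, 0.2980], E[r] = -0.5565, γ^t·E[r] = -0.093535, running G = -1.921890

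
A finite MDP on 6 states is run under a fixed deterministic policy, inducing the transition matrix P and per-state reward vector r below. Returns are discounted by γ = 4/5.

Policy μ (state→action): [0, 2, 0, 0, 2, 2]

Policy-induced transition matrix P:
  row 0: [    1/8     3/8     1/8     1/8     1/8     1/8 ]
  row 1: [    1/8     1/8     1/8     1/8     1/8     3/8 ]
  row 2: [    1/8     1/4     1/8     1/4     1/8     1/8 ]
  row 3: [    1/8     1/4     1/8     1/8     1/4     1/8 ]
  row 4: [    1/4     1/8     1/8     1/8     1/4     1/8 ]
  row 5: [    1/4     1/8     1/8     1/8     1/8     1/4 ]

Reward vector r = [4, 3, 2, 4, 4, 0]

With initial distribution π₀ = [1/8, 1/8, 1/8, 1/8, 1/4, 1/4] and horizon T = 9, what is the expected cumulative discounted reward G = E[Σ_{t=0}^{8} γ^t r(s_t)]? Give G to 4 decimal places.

t=0: π = [0.1250, 0.1250, 0.1250, 0.1250, 0.2500, 0.2500], E[r] = 2.6250, γ^t·E[r] = 2.625000, running G = 2.625000
t=1: π = [0.1875, 0.1875, 0.1250, 0.1406, 0.1719, 0.1875], E[r] = 2.8125, γ^t·E[r] = 2.250000, running G = 4.875000
t=2: π = [0.1699, 0.2051, 0.1250, 0.1406, 0.1641, 0.1953], E[r] = 2.7637, γ^t·E[r] = 1.768750, running G = 6.643750
t=3: π = [0.1699, 0.2007, 0.1250, 0.1406, 0.1631, 0.2007], E[r] = 2.7466, γ^t·E[r] = 1.406250, running G = 8.050000
t=4: π = [0.1705, 0.2007, 0.1250, 0.1406, 0.1630, 0.2003], E[r] = 2.7483, γ^t·E[r] = 1.125700, running G = 9.175700
t=5: π = [0.1704, 0.2008, 0.1250, 0.1406, 0.1629, 0.2002], E[r] = 2.7484, γ^t·E[r] = 0.900585, running G = 10.076285
t=6: π = [0.1704, 0.2008, 0.1250, 0.1406, 0.1629, 0.2002], E[r] = 2.7483, γ^t·E[r] = 0.720444, running G = 10.796729
t=7: π = [0.1704, 0.2008, 0.1250, 0.1406, 0.1629, 0.2002], E[r] = 2.7483, γ^t·E[r] = 0.576356, running G = 11.373084
t=8: π = [0.1704, 0.2008, 0.1250, 0.1406, 0.1629, 0.2002], E[r] = 2.7483, γ^t·E[r] = 0.461085, running G = 11.834170

G = 11.8342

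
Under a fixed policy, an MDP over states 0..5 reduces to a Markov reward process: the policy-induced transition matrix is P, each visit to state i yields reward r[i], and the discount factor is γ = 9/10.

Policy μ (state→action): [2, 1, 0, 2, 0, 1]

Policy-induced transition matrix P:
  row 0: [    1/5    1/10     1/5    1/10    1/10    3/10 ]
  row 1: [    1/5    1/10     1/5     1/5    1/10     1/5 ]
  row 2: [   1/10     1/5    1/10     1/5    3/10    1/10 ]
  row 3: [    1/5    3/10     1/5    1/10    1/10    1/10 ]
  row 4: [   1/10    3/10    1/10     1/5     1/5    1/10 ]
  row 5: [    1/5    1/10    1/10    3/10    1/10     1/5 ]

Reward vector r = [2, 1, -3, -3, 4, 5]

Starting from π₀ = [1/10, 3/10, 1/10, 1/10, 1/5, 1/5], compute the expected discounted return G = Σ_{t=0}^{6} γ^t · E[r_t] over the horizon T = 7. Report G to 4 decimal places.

G = 5.6053

t=0: π = [0.1000, 0.3000, 0.1000, 0.1000, 0.2000, 0.2000], E[r] = 1.7000, γ^t·E[r] = 1.700000, running G = 1.700000
t=1: π = [0.1700, 0.1700, 0.1500, 0.2000, 0.1400, 0.1700], E[r] = 0.8700, γ^t·E[r] = 0.783000, running G = 2.483000
t=2: π = [0.1710, 0.1830, 0.1540, 0.1800, 0.1440, 0.1680], E[r] = 0.9390, γ^t·E[r] = 0.760590, running G = 3.243590
t=3: π = [0.1702, 0.1802, 0.1534, 0.1817, 0.1452, 0.1693], E[r] = 0.9426, γ^t·E[r] = 0.687155, running G = 3.930745
t=4: π = [0.1701, 0.1807, 0.1532, 0.1817, 0.1452, 0.1690], E[r] = 0.9419, γ^t·E[r] = 0.617981, running G = 4.548726
t=5: π = [0.1702, 0.1807, 0.1533, 0.1817, 0.1452, 0.1690], E[r] = 0.9418, γ^t·E[r] = 0.556098, running G = 5.104824
t=6: π = [0.1702, 0.1807, 0.1533, 0.1817, 0.1452, 0.1690], E[r] = 0.9418, γ^t·E[r] = 0.500506, running G = 5.605330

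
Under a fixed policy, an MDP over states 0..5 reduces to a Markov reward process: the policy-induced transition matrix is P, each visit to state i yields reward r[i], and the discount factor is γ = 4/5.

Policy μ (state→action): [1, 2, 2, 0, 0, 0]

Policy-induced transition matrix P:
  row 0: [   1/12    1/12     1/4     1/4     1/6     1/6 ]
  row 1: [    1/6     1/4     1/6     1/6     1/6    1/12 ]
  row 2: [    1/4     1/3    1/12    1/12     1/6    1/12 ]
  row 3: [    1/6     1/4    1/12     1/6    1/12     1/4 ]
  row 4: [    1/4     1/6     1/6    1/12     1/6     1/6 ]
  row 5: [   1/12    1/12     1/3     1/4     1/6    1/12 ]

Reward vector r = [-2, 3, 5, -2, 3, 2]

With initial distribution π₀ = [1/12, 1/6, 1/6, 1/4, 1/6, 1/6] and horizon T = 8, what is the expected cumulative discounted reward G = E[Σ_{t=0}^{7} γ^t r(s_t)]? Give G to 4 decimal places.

G = 6.3714

t=0: π = [0.0833, 0.1667, 0.1667, 0.2500, 0.1667, 0.1667], E[r] = 1.5000, γ^t·E[r] = 1.500000, running G = 1.500000
t=1: π = [0.1736, 0.2083, 0.1667, 0.1597, 0.1458, 0.1458], E[r] = 1.5208, γ^t·E[r] = 1.216667, running G = 2.716667
t=2: π = [0.1661, 0.1985, 0.1782, 0.1672, 0.1534, 0.1366], E[r] = 1.5532, γ^t·E[r] = 0.994074, running G = 3.710741
t=3: π = [0.1691, 0.2016, 0.1745, 0.1643, 0.1527, 0.1378], E[r] = 1.5445, γ^t·E[r] = 0.790765, running G = 4.501506
t=4: π = [0.1684, 0.2007, 0.1755, 0.1650, 0.1530, 0.1375], E[r] = 1.5468, γ^t·E[r] = 0.633572, running G = 5.135078
t=5: π = [0.1685, 0.2009, 0.1752, 0.1648, 0.1529, 0.1376], E[r] = 1.5462, γ^t·E[r] = 0.506664, running G = 5.641742
t=6: π = [0.1685, 0.2008, 0.1753, 0.1648, 0.1529, 0.1376], E[r] = 1.5464, γ^t·E[r] = 0.405372, running G = 6.047114
t=7: π = [0.1685, 0.2009, 0.1753, 0.1648, 0.1529, 0.1376], E[r] = 1.5463, γ^t·E[r] = 0.324289, running G = 6.371402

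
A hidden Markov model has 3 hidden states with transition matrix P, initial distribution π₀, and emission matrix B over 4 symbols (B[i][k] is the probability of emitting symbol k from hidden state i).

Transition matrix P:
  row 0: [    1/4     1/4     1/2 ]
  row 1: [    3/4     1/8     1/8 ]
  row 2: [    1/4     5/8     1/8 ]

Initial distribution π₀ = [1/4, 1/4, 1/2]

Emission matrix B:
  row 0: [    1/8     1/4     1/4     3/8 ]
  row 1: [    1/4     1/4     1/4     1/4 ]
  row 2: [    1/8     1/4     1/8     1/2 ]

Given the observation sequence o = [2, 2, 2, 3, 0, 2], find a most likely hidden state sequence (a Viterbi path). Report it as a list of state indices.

path = [2, 1, 0, 2, 1, 0]

t=0: δ = [6.250e-02, 6.250e-02, 6.250e-02]  (obs o_0=2)
t=1: δ = [1.172e-02, 9.766e-03, 3.906e-03]  ψ = [1, 2, 0]  (obs o_1=2)
t=2: δ = [1.831e-03, 7.324e-04, 7.324e-04]  ψ = [1, 0, 0]  (obs o_2=2)
t=3: δ = [2.060e-04, 1.144e-04, 4.578e-04]  ψ = [1, 0, 0]  (obs o_3=3)
t=4: δ = [1.431e-05, 7.153e-05, 1.287e-05]  ψ = [2, 2, 0]  (obs o_4=0)
t=5: δ = [1.341e-05, 2.235e-06, 1.118e-06]  ψ = [1, 1, 1]  (obs o_5=2)
backtrack: best end state = 0; path = [2, 1, 0, 2, 1, 0]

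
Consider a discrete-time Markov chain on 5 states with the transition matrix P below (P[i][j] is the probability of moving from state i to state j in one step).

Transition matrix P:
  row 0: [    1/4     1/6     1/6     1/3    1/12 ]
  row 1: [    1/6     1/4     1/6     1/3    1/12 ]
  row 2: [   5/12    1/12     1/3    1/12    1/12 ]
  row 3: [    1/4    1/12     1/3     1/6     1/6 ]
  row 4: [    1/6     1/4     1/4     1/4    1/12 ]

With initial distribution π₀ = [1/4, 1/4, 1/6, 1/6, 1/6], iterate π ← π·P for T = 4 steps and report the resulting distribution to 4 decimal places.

t=0: π = [0.2500, 0.2500, 0.1667, 0.1667, 0.1667]
t=1: π = [0.2431, 0.1736, 0.2361, 0.2500, 0.0972]
t=2: π = [0.2668, 0.1487, 0.2558, 0.2245, 0.1042]
t=3: π = [0.2716, 0.1477, 0.2554, 0.2233, 0.1020]
t=4: π = [0.2718, 0.1476, 0.2550, 0.2238, 0.1019]

π = [0.2718, 0.1476, 0.2550, 0.2238, 0.1019]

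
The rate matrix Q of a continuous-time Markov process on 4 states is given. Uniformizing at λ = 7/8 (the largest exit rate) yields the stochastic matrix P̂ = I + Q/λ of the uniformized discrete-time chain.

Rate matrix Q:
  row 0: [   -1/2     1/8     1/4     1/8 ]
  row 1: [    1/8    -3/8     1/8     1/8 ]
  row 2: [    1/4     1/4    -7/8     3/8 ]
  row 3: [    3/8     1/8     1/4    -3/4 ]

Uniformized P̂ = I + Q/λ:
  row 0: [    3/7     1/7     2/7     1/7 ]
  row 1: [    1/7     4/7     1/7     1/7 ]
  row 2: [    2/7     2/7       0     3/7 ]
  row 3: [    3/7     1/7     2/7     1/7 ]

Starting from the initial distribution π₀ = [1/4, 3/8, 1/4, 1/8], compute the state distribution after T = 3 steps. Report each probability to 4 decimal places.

t=0: π = [0.2500, 0.3750, 0.2500, 0.1250]
t=1: π = [0.2857, 0.3393, 0.1607, 0.2143]
t=2: π = [0.3087, 0.3112, 0.1913, 0.1888]
t=3: π = [0.3123, 0.3036, 0.1866, 0.1975]

π = [0.3123, 0.3036, 0.1866, 0.1975]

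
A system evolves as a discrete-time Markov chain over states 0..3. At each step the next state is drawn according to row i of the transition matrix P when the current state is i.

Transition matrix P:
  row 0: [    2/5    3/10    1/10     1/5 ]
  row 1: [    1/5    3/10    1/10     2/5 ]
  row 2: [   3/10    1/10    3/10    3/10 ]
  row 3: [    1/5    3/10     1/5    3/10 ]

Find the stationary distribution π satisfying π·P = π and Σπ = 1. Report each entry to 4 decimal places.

π = [0.2703, 0.2675, 0.1625, 0.2997]

Balance equations π_j = Σ_i π_i·P[i][j]:
  π_0 = 2/5·π_0 + 1/5·π_1 + 3/10·π_2 + 1/5·π_3
  π_1 = 3/10·π_0 + 3/10·π_1 + 1/10·π_2 + 3/10·π_3
  π_2 = 1/10·π_0 + 1/10·π_1 + 3/10·π_2 + 1/5·π_3
  normalize: π_0 + π_1 + π_2 + π_3 = 1
Solving the linear system gives exactly π = [193/714, 191/714, 58/357, 107/357].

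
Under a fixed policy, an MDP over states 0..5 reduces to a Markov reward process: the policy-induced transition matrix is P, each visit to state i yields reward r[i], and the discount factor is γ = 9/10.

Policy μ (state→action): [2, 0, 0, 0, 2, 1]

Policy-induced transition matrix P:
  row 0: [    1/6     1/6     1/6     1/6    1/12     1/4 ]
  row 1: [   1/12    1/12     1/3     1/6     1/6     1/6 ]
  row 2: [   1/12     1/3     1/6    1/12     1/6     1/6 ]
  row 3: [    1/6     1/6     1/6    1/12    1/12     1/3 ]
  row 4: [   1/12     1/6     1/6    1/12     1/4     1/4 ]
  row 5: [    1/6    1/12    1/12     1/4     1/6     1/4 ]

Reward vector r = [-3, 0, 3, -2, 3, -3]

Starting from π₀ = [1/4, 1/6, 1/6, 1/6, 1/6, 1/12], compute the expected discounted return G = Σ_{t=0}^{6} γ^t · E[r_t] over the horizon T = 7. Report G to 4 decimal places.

G = -1.8812

t=0: π = [0.2500, 0.1667, 0.1667, 0.1667, 0.1667, 0.0833], E[r] = -0.3333, γ^t·E[r] = -0.333333, running G = -0.333333
t=1: π = [0.1250, 0.1736, 0.1875, 0.1319, 0.1458, 0.2361], E[r] = -0.3472, γ^t·E[r] = -0.312500, running G = -0.645833
t=2: π = [0.1244, 0.1638, 0.1759, 0.1476, 0.1574, 0.2309], E[r] = -0.3611, γ^t·E[r] = -0.292500, running G = -0.938333
t=3: π = [0.1252, 0.1631, 0.1747, 0.1458, 0.1571, 0.2340], E[r] = -0.3738, γ^t·E[r] = -0.272531, running G = -1.210865
t=4: π = [0.1254, 0.1627, 0.1744, 0.1464, 0.1572, 0.2340], E[r] = -0.3764, γ^t·E[r] = -0.246974, running G = -1.457838
t=5: π = [0.1255, 0.1627, 0.1743, 0.1463, 0.1571, 0.2341], E[r] = -0.3773, γ^t·E[r] = -0.222772, running G = -1.680610
t=6: π = [0.1255, 0.1626, 0.1743, 0.1464, 0.1571, 0.2341], E[r] = -0.3774, γ^t·E[r] = -0.200582, running G = -1.881192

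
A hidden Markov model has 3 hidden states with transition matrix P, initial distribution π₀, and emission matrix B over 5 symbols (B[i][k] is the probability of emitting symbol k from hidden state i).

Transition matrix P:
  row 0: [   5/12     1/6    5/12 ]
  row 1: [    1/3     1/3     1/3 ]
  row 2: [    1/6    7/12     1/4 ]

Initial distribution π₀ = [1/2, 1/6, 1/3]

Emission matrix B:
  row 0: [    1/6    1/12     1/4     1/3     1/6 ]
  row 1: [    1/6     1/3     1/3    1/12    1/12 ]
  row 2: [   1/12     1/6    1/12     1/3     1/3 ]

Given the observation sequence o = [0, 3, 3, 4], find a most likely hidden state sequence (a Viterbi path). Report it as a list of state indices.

t=0: δ = [8.333e-02, 2.778e-02, 2.778e-02]  (obs o_0=0)
t=1: δ = [1.157e-02, 1.350e-03, 1.157e-02]  ψ = [0, 2, 0]  (obs o_1=3)
t=2: δ = [1.608e-03, 5.626e-04, 1.608e-03]  ψ = [0, 2, 0]  (obs o_2=3)
t=3: δ = [1.116e-04, 7.814e-05, 2.233e-04]  ψ = [0, 2, 0]  (obs o_3=4)
backtrack: best end state = 2; path = [0, 0, 0, 2]

path = [0, 0, 0, 2]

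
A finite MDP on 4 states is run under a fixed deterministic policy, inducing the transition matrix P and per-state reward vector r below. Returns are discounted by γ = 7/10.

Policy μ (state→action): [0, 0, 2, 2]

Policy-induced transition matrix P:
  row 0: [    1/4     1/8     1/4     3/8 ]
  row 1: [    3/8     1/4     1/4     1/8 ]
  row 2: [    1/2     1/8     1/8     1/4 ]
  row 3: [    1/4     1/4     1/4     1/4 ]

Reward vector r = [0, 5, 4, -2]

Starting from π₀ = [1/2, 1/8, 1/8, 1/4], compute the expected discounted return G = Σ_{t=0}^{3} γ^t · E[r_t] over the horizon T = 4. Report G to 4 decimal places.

G = 2.5210

t=0: π = [0.5000, 0.1250, 0.1250, 0.2500], E[r] = 0.6250, γ^t·E[r] = 0.625000, running G = 0.625000
t=1: π = [0.2969, 0.1719, 0.2344, 0.2969], E[r] = 1.2031, γ^t·E[r] = 0.842188, running G = 1.467188
t=2: π = [0.3301, 0.1836, 0.2207, 0.2656], E[r] = 1.2695, γ^t·E[r] = 0.622070, running G = 2.089258
t=3: π = [0.3281, 0.1812, 0.2224, 0.2683], E[r] = 1.2588, γ^t·E[r] = 0.431765, running G = 2.521022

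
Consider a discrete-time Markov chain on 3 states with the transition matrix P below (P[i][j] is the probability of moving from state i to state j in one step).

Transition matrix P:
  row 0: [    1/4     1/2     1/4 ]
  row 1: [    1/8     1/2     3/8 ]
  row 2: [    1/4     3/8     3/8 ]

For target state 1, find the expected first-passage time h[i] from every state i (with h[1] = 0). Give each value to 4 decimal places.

First-step conditioning: h[1] = 0; for i ≠ 1, h[i] = 1 + Σ_k P[i][k]·h[k].
  h[0] = 1 + 1/4·h[0] + 1/4·h[2]
  h[2] = 1 + 1/4·h[0] + 3/8·h[2]
Solving the 2×2 linear system over states ≠ 1 gives exactly h = [28/13, 0, 32/13] (h[1] = 0 is the target).

h = [2.1538, 0.0000, 2.4615]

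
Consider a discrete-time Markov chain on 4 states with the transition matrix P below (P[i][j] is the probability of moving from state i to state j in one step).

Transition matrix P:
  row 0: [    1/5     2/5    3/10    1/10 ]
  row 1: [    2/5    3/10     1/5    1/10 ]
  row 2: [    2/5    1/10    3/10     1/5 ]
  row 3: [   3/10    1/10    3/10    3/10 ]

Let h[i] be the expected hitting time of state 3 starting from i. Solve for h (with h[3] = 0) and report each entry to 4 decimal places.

h = [7.8676, 7.9412, 7.0588, 0.0000]

First-step conditioning: h[3] = 0; for i ≠ 3, h[i] = 1 + Σ_k P[i][k]·h[k].
  h[0] = 1 + 1/5·h[0] + 2/5·h[1] + 3/10·h[2]
  h[1] = 1 + 2/5·h[0] + 3/10·h[1] + 1/5·h[2]
  h[2] = 1 + 2/5·h[0] + 1/10·h[1] + 3/10·h[2]
Solving the 3×3 linear system over states ≠ 3 gives exactly h = [535/68, 135/17, 120/17, 0] (h[3] = 0 is the target).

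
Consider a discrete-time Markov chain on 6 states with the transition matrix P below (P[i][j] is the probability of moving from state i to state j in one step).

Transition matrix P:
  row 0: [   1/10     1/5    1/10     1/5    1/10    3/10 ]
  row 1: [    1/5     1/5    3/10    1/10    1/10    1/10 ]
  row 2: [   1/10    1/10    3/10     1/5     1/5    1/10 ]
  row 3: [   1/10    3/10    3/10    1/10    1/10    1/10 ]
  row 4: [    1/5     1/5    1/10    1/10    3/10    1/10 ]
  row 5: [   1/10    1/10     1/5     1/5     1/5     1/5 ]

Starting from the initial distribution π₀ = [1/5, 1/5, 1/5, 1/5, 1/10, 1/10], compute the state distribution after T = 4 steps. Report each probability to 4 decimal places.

t=0: π = [0.2000, 0.2000, 0.2000, 0.2000, 0.1000, 0.1000]
t=1: π = [0.1300, 0.1900, 0.2300, 0.1500, 0.1500, 0.1500]
t=2: π = [0.1340, 0.1770, 0.2290, 0.1510, 0.1680, 0.1410]
t=3: π = [0.1345, 0.1781, 0.2255, 0.1504, 0.1706, 0.1409]
t=4: π = [0.1349, 0.1784, 0.2249, 0.1501, 0.1708, 0.1410]

π = [0.1349, 0.1784, 0.2249, 0.1501, 0.1708, 0.1410]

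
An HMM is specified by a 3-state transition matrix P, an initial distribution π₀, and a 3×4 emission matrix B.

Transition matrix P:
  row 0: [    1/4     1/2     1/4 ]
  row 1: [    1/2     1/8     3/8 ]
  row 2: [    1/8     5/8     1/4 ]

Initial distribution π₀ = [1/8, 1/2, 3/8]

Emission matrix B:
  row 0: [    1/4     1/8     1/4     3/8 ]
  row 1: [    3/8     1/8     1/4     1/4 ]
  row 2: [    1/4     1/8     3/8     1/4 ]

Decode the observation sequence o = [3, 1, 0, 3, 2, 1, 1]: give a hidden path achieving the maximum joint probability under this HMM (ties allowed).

path = [1, 0, 1, 0, 1, 0, 1]

t=0: δ = [4.688e-02, 1.250e-01, 9.375e-02]  (obs o_0=3)
t=1: δ = [7.812e-03, 7.324e-03, 5.859e-03]  ψ = [1, 2, 1]  (obs o_1=1)
t=2: δ = [9.155e-04, 1.465e-03, 6.866e-04]  ψ = [1, 0, 1]  (obs o_2=0)
t=3: δ = [2.747e-04, 1.144e-04, 1.373e-04]  ψ = [1, 0, 1]  (obs o_3=3)
t=4: δ = [1.717e-05, 3.433e-05, 2.575e-05]  ψ = [0, 0, 0]  (obs o_4=2)
t=5: δ = [2.146e-06, 2.012e-06, 1.609e-06]  ψ = [1, 2, 1]  (obs o_5=1)
t=6: δ = [1.257e-07, 1.341e-07, 9.430e-08]  ψ = [1, 0, 1]  (obs o_6=1)
backtrack: best end state = 1; path = [1, 0, 1, 0, 1, 0, 1]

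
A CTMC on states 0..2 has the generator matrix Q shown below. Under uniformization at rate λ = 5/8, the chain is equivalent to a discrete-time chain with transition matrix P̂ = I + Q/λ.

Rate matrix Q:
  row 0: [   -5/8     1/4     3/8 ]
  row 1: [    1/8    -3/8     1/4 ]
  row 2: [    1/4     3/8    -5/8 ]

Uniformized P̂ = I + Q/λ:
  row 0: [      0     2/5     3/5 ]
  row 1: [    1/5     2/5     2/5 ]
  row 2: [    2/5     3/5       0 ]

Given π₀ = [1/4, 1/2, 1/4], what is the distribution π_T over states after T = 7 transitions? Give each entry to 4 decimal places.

t=0: π = [0.2500, 0.5000, 0.2500]
t=1: π = [0.2000, 0.4500, 0.3500]
t=2: π = [0.2300, 0.4700, 0.3000]
t=3: π = [0.2140, 0.4600, 0.3260]
t=4: π = [0.2224, 0.4652, 0.3124]
t=5: π = [0.2180, 0.4625, 0.3195]
t=6: π = [0.2203, 0.4639, 0.3158]
t=7: π = [0.2191, 0.4632, 0.3177]

π = [0.2191, 0.4632, 0.3177]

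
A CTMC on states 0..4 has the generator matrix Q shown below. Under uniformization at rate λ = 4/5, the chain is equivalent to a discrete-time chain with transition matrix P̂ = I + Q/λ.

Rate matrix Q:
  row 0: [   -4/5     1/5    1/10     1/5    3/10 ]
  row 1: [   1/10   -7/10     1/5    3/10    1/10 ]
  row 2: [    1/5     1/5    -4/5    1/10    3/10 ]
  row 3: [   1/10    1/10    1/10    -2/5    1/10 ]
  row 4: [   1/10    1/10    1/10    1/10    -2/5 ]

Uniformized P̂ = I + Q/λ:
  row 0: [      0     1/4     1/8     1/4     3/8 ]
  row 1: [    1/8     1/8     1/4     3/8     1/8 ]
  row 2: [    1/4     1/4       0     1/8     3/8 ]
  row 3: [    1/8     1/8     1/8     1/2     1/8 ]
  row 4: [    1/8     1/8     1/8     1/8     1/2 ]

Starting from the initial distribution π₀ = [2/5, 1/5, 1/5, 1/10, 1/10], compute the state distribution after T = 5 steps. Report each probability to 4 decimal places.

t=0: π = [0.4000, 0.2000, 0.2000, 0.1000, 0.1000]
t=1: π = [0.1000, 0.2000, 0.1250, 0.2625, 0.3125]
t=2: π = [0.1281, 0.1531, 0.1344, 0.2859, 0.2984]
t=3: π = [0.1258, 0.1578, 0.1273, 0.2865, 0.3025]
t=4: π = [0.1252, 0.1566, 0.1288, 0.2876, 0.3017]
t=5: π = [0.1255, 0.1568, 0.1285, 0.2877, 0.3017]

π = [0.1255, 0.1568, 0.1285, 0.2877, 0.3017]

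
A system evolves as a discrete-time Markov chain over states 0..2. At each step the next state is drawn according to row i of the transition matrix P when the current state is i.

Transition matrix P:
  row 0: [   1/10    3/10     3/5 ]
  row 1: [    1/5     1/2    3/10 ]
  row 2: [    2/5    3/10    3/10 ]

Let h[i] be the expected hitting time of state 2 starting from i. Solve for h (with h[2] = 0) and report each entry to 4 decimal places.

h = [2.0513, 2.8205, 0.0000]

First-step conditioning: h[2] = 0; for i ≠ 2, h[i] = 1 + Σ_k P[i][k]·h[k].
  h[0] = 1 + 1/10·h[0] + 3/10·h[1]
  h[1] = 1 + 1/5·h[0] + 1/2·h[1]
Solving the 2×2 linear system over states ≠ 2 gives exactly h = [80/39, 110/39, 0] (h[2] = 0 is the target).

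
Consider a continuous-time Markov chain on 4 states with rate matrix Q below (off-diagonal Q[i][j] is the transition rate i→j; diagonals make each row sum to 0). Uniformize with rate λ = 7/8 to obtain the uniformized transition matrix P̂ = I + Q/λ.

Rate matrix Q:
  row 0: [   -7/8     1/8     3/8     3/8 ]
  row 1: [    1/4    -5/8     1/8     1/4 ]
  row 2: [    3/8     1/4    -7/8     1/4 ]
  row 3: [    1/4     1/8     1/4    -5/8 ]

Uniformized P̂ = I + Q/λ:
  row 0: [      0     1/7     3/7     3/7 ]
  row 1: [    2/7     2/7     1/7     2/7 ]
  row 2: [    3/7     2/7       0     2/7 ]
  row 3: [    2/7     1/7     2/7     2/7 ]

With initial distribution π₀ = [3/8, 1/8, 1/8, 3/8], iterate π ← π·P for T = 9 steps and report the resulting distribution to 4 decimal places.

t=0: π = [0.3750, 0.1250, 0.1250, 0.3750]
t=1: π = [0.1964, 0.1786, 0.2857, 0.3393]
t=2: π = [0.2704, 0.2092, 0.2066, 0.3138]
t=3: π = [0.2380, 0.2023, 0.2354, 0.3243]
t=4: π = [0.2514, 0.2054, 0.2236, 0.3197]
t=5: π = [0.2458, 0.2041, 0.2284, 0.3216]
t=6: π = [0.2481, 0.2046, 0.2264, 0.3208]
t=7: π = [0.2472, 0.2044, 0.2272, 0.3212]
t=8: π = [0.2476, 0.2045, 0.2269, 0.3210]
t=9: π = [0.2474, 0.2045, 0.2270, 0.3211]

π = [0.2474, 0.2045, 0.2270, 0.3211]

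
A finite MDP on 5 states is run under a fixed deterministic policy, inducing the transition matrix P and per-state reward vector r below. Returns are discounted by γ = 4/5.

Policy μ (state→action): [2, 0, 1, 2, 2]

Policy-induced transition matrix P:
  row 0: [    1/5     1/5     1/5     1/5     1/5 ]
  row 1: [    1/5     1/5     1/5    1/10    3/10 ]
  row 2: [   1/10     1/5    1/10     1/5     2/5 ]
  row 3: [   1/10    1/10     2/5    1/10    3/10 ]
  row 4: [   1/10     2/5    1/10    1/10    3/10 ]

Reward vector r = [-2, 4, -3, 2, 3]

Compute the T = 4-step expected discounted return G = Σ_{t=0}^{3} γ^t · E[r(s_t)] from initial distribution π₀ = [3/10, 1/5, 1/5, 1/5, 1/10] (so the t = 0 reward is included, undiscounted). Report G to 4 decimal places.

G = 2.6913

t=0: π = [0.3000, 0.2000, 0.2000, 0.2000, 0.1000], E[r] = 0.3000, γ^t·E[r] = 0.300000, running G = 0.300000
t=1: π = [0.1500, 0.2000, 0.2100, 0.1500, 0.2900], E[r] = 1.0400, γ^t·E[r] = 0.832000, running G = 1.132000
t=2: π = [0.1350, 0.2430, 0.1800, 0.1360, 0.3060], E[r] = 1.3520, γ^t·E[r] = 0.865280, running G = 1.997280
t=3: π = [0.1378, 0.2476, 0.1786, 0.1315, 0.3045], E[r] = 1.3555, γ^t·E[r] = 0.694016, running G = 2.691296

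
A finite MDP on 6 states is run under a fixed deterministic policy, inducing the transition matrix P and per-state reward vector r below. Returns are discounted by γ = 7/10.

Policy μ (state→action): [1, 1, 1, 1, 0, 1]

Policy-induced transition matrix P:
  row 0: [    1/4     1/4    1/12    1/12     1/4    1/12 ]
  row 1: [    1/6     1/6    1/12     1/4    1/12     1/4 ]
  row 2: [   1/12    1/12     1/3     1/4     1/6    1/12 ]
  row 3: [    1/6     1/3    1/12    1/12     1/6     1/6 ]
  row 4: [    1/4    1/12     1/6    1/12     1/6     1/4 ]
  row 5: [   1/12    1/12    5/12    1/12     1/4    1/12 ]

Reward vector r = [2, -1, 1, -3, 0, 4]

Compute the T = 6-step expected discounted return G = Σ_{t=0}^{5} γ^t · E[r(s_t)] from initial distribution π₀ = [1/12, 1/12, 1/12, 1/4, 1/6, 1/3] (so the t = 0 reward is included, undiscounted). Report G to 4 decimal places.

G = 1.8614

t=0: π = [0.0833, 0.0833, 0.0833, 0.2500, 0.1667, 0.3333], E[r] = 0.7500, γ^t·E[r] = 0.750000, running G = 0.750000
t=1: π = [0.1528, 0.1667, 0.2292, 0.1111, 0.1944, 0.1458], E[r] = 0.6181, γ^t·E[r] = 0.432639, running G = 1.182639
t=2: π = [0.1644, 0.1505, 0.2054, 0.1493, 0.1777, 0.1528], E[r] = 0.5469, γ^t·E[r] = 0.267969, running G = 1.450608
t=3: π = [0.1653, 0.1606, 0.2004, 0.1427, 0.1806, 0.1505], E[r] = 0.5444, γ^t·E[r] = 0.186718, running G = 1.637326
t=4: π = [0.1662, 0.1599, 0.1986, 0.1435, 0.1796, 0.1521], E[r] = 0.5490, γ^t·E[r] = 0.131818, running G = 1.769144
t=5: π = [0.1663, 0.1602, 0.1987, 0.1431, 0.1799, 0.1519], E[r] = 0.5492, γ^t·E[r] = 0.092298, running G = 1.861442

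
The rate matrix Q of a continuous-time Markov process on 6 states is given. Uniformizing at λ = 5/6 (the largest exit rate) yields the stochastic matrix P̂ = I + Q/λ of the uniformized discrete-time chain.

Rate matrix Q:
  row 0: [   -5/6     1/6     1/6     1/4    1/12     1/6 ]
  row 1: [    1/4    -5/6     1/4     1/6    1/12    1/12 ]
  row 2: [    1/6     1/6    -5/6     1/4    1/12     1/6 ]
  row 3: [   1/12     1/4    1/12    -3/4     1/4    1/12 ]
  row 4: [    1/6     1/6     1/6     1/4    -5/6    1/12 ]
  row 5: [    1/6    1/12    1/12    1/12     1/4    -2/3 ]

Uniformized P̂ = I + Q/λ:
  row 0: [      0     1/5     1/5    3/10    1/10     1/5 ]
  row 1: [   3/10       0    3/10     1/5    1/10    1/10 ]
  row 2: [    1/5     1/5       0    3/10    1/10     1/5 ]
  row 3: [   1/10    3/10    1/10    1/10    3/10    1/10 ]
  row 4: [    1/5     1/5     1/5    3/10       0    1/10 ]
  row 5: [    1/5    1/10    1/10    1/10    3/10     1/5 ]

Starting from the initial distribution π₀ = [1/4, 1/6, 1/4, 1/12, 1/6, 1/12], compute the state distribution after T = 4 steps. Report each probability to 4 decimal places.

π = [0.1627, 0.1727, 0.1505, 0.2114, 0.1563, 0.1464]

t=0: π = [0.2500, 0.1667, 0.2500, 0.0833, 0.1667, 0.0833]
t=1: π = [0.1583, 0.1667, 0.1500, 0.2500, 0.1167, 0.1583]
t=2: π = [0.1600, 0.1758, 0.1458, 0.2017, 0.1700, 0.1467]
t=3: π = [0.1654, 0.1703, 0.1536, 0.2128, 0.1527, 0.1453]
t=4: π = [0.1627, 0.1727, 0.1505, 0.2114, 0.1563, 0.1464]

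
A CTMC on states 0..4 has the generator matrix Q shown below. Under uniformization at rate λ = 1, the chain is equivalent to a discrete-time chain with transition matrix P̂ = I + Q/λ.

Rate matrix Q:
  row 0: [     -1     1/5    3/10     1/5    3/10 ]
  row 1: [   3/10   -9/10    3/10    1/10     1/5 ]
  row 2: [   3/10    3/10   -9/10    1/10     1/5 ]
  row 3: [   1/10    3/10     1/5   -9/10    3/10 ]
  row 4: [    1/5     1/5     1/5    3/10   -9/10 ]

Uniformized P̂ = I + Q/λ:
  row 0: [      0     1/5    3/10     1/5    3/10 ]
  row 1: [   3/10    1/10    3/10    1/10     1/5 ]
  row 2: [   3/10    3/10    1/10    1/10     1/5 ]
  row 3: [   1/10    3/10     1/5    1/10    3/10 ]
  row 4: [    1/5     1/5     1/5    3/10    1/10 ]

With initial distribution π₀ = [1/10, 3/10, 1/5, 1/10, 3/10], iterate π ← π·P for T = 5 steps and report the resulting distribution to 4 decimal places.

t=0: π = [0.1000, 0.3000, 0.2000, 0.1000, 0.3000]
t=1: π = [0.2200, 0.2000, 0.2200, 0.1700, 0.1900]
t=2: π = [0.1810, 0.2190, 0.2200, 0.1600, 0.2200]
t=3: π = [0.1917, 0.2161, 0.2180, 0.1621, 0.2121]
t=4: π = [0.1889, 0.2164, 0.2190, 0.1616, 0.2142]
t=5: π = [0.1896, 0.2164, 0.2186, 0.1617, 0.2136]

π = [0.1896, 0.2164, 0.2186, 0.1617, 0.2136]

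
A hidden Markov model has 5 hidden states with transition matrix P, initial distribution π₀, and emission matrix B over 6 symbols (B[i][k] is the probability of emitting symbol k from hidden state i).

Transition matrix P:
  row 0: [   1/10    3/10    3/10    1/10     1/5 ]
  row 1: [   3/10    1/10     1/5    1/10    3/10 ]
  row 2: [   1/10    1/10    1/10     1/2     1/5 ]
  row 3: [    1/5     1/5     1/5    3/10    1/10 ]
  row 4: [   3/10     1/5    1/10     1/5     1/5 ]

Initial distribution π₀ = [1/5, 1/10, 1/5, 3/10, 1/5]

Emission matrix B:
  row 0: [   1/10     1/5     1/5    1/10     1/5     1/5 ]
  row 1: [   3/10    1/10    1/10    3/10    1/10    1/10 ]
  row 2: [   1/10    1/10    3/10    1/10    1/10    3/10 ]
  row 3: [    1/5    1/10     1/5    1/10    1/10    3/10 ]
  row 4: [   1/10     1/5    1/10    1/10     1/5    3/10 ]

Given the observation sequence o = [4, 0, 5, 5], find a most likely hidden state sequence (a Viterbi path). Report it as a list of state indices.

t=0: δ = [4.000e-02, 1.000e-02, 2.000e-02, 3.000e-02, 4.000e-02]  (obs o_0=4)
t=1: δ = [1.200e-03, 3.600e-03, 1.200e-03, 2.000e-03, 8.000e-04]  ψ = [4, 0, 0, 2, 0]  (obs o_1=0)
t=2: δ = [2.160e-04, 4.000e-05, 2.160e-04, 1.800e-04, 3.240e-04]  ψ = [1, 3, 1, 2, 1]  (obs o_2=5)
t=3: δ = [1.944e-05, 6.480e-06, 1.944e-05, 3.240e-05, 1.944e-05]  ψ = [4, 0, 0, 2, 4]  (obs o_3=5)
backtrack: best end state = 3; path = [0, 1, 2, 3]

path = [0, 1, 2, 3]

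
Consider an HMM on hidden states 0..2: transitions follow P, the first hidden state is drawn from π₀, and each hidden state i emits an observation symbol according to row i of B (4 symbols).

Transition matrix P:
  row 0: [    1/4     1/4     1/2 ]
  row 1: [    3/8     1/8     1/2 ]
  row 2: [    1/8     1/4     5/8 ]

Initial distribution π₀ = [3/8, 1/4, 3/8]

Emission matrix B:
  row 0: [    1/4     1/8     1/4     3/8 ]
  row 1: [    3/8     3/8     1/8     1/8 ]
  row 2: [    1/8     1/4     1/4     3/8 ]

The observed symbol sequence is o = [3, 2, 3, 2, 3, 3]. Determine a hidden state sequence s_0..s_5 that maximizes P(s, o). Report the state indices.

path = [2, 2, 2, 2, 2, 2]

t=0: δ = [1.406e-01, 3.125e-02, 1.406e-01]  (obs o_0=3)
t=1: δ = [8.789e-03, 4.395e-03, 2.197e-02]  ψ = [0, 0, 2]  (obs o_1=2)
t=2: δ = [1.030e-03, 6.866e-04, 5.150e-03]  ψ = [2, 2, 2]  (obs o_2=3)
t=3: δ = [1.609e-04, 1.609e-04, 8.047e-04]  ψ = [2, 2, 2]  (obs o_3=2)
t=4: δ = [3.772e-05, 2.515e-05, 1.886e-04]  ψ = [2, 2, 2]  (obs o_4=3)
t=5: δ = [8.840e-06, 5.894e-06, 4.420e-05]  ψ = [2, 2, 2]  (obs o_5=3)
backtrack: best end state = 2; path = [2, 2, 2, 2, 2, 2]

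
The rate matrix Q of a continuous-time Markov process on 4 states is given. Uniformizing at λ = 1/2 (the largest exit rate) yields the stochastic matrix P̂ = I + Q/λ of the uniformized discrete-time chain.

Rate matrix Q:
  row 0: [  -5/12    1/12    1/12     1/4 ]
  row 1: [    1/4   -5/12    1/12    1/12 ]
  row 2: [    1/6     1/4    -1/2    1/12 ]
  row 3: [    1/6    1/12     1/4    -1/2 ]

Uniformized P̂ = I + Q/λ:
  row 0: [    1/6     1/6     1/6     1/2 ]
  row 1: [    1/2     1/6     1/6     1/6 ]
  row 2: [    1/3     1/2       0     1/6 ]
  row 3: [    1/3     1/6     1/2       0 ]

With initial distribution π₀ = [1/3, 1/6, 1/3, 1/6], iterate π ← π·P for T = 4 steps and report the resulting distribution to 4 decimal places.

t=0: π = [0.3333, 0.1667, 0.3333, 0.1667]
t=1: π = [0.3056, 0.2778, 0.1667, 0.2500]
t=2: π = [0.3287, 0.2222, 0.2222, 0.2269]
t=3: π = [0.3156, 0.2407, 0.2052, 0.2384]
t=4: π = [0.3209, 0.2351, 0.2119, 0.2321]

π = [0.3209, 0.2351, 0.2119, 0.2321]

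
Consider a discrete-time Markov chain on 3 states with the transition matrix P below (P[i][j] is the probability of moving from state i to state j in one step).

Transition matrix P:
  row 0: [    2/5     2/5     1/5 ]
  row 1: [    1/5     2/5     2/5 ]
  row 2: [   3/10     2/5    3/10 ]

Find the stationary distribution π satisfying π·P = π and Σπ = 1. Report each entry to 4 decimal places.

π = [0.2889, 0.4000, 0.3111]

Balance equations π_j = Σ_i π_i·P[i][j]:
  π_0 = 2/5·π_0 + 1/5·π_1 + 3/10·π_2
  π_1 = 2/5·π_0 + 2/5·π_1 + 2/5·π_2
  normalize: π_0 + π_1 + π_2 = 1
Solving the linear system gives exactly π = [13/45, 2/5, 14/45].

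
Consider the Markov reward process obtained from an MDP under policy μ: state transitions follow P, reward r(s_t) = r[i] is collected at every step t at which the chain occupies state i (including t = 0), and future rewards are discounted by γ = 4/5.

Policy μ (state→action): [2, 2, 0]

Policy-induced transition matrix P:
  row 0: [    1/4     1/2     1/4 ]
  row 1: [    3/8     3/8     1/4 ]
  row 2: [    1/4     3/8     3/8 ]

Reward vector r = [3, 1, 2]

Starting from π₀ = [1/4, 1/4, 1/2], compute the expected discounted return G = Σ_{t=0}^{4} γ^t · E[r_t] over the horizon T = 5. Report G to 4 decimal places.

G = 6.4507

t=0: π = [0.2500, 0.2500, 0.5000], E[r] = 2.0000, γ^t·E[r] = 2.000000, running G = 2.000000
t=1: π = [0.2813, 0.4063, 0.3125], E[r] = 1.8750, γ^t·E[r] = 1.500000, running G = 3.500000
t=2: π = [0.3008, 0.4102, 0.2891], E[r] = 1.8906, γ^t·E[r] = 1.210000, running G = 4.710000
t=3: π = [0.3013, 0.4126, 0.2861], E[r] = 1.8887, γ^t·E[r] = 0.967000, running G = 5.677000
t=4: π = [0.3016, 0.4127, 0.2858], E[r] = 1.8889, γ^t·E[r] = 0.773700, running G = 6.450700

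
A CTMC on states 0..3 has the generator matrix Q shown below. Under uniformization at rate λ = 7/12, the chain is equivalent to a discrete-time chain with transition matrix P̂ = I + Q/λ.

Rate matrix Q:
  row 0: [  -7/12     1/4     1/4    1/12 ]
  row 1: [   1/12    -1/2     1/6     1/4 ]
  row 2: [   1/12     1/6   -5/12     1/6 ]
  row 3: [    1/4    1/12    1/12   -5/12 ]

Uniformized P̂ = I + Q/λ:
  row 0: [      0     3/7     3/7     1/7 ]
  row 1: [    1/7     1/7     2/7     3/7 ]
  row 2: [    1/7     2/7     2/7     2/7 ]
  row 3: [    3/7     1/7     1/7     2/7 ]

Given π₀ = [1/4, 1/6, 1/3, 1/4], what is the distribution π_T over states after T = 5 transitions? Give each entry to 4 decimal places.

t=0: π = [0.2500, 0.1667, 0.3333, 0.2500]
t=1: π = [0.1786, 0.2619, 0.2857, 0.2738]
t=2: π = [0.1956, 0.2347, 0.2721, 0.2976]
t=3: π = [0.2000, 0.2376, 0.2711, 0.2913]
t=4: π = [0.1975, 0.2387, 0.2727, 0.2911]
t=5: π = [0.1978, 0.2382, 0.2723, 0.2916]

π = [0.1978, 0.2382, 0.2723, 0.2916]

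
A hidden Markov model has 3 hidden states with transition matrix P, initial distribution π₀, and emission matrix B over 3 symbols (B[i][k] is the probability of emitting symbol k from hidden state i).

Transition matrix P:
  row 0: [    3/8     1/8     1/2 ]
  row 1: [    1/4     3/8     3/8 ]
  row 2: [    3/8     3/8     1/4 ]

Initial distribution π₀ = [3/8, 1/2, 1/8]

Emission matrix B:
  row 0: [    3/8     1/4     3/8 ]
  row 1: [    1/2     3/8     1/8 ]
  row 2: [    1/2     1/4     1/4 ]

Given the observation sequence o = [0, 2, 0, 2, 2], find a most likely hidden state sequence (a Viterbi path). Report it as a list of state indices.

path = [1, 0, 2, 0, 0]

t=0: δ = [1.406e-01, 2.500e-01, 6.250e-02]  (obs o_0=0)
t=1: δ = [2.344e-02, 1.172e-02, 2.344e-02]  ψ = [1, 1, 1]  (obs o_1=2)
t=2: δ = [3.296e-03, 4.395e-03, 5.859e-03]  ψ = [0, 2, 0]  (obs o_2=0)
t=3: δ = [8.240e-04, 2.747e-04, 4.120e-04]  ψ = [2, 2, 0]  (obs o_3=2)
t=4: δ = [1.159e-04, 1.931e-05, 1.030e-04]  ψ = [0, 2, 0]  (obs o_4=2)
backtrack: best end state = 0; path = [1, 0, 2, 0, 0]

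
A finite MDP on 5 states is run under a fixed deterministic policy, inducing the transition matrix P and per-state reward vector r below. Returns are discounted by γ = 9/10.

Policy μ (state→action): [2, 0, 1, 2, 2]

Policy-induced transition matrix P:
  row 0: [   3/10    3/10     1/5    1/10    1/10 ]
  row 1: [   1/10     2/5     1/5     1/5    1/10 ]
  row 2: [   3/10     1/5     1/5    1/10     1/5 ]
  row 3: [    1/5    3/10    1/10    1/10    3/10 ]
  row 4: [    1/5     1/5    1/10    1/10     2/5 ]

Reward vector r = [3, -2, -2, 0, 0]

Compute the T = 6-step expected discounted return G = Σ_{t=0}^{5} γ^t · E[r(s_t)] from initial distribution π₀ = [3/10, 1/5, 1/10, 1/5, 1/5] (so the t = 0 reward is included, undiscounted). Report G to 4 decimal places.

t=0: π = [0.3000, 0.2000, 0.1000, 0.2000, 0.2000], E[r] = 0.3000, γ^t·E[r] = 0.300000, running G = 0.300000
t=1: π = [0.2200, 0.2900, 0.1600, 0.1200, 0.2100], E[r] = -0.2400, γ^t·E[r] = -0.216000, running G = 0.084000
t=2: π = [0.2090, 0.2920, 0.1670, 0.1290, 0.2030], E[r] = -0.2910, γ^t·E[r] = -0.235710, running G = -0.151710
t=3: π = [0.2084, 0.2922, 0.1668, 0.1292, 0.2034], E[r] = -0.2928, γ^t·E[r] = -0.213451, running G = -0.365161
t=4: π = [0.2083, 0.2922, 0.1667, 0.1292, 0.2035], E[r] = -0.2930, γ^t·E[r] = -0.192224, running G = -0.557385
t=5: π = [0.2083, 0.2922, 0.1667, 0.1292, 0.2036], E[r] = -0.2930, γ^t·E[r] = -0.173002, running G = -0.730387

G = -0.7304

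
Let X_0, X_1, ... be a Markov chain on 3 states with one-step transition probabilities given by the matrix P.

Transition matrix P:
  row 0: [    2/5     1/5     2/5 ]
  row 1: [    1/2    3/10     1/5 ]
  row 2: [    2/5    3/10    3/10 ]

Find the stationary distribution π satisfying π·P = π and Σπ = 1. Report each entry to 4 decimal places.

π = [0.4257, 0.2574, 0.3168]

Balance equations π_j = Σ_i π_i·P[i][j]:
  π_0 = 2/5·π_0 + 1/2·π_1 + 2/5·π_2
  π_1 = 1/5·π_0 + 3/10·π_1 + 3/10·π_2
  normalize: π_0 + π_1 + π_2 = 1
Solving the linear system gives exactly π = [43/101, 26/101, 32/101].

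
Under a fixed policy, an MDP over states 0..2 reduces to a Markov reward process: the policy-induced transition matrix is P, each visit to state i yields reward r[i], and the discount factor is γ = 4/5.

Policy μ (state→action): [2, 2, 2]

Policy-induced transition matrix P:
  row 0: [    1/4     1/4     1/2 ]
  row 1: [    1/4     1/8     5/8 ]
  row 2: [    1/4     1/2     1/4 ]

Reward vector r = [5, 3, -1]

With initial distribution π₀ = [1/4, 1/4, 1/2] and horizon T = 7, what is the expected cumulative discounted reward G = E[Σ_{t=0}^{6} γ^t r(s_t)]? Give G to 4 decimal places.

G = 6.7950

t=0: π = [0.2500, 0.2500, 0.5000], E[r] = 1.5000, γ^t·E[r] = 1.500000, running G = 1.500000
t=1: π = [0.2500, 0.3438, 0.4063], E[r] = 1.8750, γ^t·E[r] = 1.500000, running G = 3.000000
t=2: π = [0.2500, 0.3086, 0.4414], E[r] = 1.7344, γ^t·E[r] = 1.110000, running G = 4.110000
t=3: π = [0.2500, 0.3218, 0.4282], E[r] = 1.7871, γ^t·E[r] = 0.915000, running G = 5.025000
t=4: π = [0.2500, 0.3168, 0.4332], E[r] = 1.7673, γ^t·E[r] = 0.723900, running G = 5.748900
t=5: π = [0.2500, 0.3187, 0.4313], E[r] = 1.7747, γ^t·E[r] = 0.581550, running G = 6.330450
t=6: π = [0.2500, 0.3180, 0.4320], E[r] = 1.7720, γ^t·E[r] = 0.464511, running G = 6.794961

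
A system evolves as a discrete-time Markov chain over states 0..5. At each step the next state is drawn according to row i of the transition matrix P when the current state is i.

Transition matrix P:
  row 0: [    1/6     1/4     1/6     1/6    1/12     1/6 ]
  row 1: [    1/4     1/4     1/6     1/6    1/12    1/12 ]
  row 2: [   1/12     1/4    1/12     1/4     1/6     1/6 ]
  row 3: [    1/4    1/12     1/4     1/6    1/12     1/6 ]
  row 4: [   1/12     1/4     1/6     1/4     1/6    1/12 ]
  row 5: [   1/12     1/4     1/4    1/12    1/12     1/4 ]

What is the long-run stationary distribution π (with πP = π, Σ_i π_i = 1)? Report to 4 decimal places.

π = [0.1633, 0.2204, 0.1792, 0.1779, 0.1072, 0.1520]

Balance equations π_j = Σ_i π_i·P[i][j]:
  π_0 = 1/6·π_0 + 1/4·π_1 + 1/12·π_2 + 1/4·π_3 + 1/12·π_4 + 1/12·π_5
  π_1 = 1/4·π_0 + 1/4·π_1 + 1/4·π_2 + 1/12·π_3 + 1/4·π_4 + 1/4·π_5
  π_2 = 1/6·π_0 + 1/6·π_1 + 1/12·π_2 + 1/4·π_3 + 1/6·π_4 + 1/4·π_5
  π_3 = 1/6·π_0 + 1/6·π_1 + 1/4·π_2 + 1/6·π_3 + 1/4·π_4 + 1/12·π_5
  π_4 = 1/12·π_0 + 1/12·π_1 + 1/6·π_2 + 1/12·π_3 + 1/6·π_4 + 1/12·π_5
  normalize: π_0 + π_1 + π_2 + π_3 + π_4 + π_5 = 1
Solving the linear system gives exactly π = [18399/112661, 49651/225322, 40383/225322, 40077/225322, 24155/225322, 17129/112661].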